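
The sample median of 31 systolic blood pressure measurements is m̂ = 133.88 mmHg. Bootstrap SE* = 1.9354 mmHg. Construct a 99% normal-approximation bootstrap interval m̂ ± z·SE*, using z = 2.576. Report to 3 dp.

Margin = 2.576 × 1.9354 = 4.9856
Interval: 133.88 ± 4.9856

(128.894, 138.866)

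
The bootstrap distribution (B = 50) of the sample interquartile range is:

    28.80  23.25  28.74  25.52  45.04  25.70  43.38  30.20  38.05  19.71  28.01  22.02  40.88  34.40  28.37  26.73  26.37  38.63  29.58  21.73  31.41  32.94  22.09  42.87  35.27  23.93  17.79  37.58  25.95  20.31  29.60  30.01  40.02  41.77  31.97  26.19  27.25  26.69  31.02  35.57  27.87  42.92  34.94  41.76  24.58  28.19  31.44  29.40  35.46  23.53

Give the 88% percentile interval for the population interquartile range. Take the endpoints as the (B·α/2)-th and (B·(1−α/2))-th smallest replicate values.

Sorted replicates: 17.79, 19.71, 20.31, 21.73, 22.02, 22.09, 23.25, 23.53, 23.93, 24.58, 25.52, 25.70, 25.95, 26.19, 26.37, 26.69, 26.73, 27.25, 27.87, 28.01, 28.19, 28.37, 28.74, 28.80, 29.40, 29.58, 29.60, 30.01, 30.20, 31.02, 31.41, 31.44, 31.97, 32.94, 34.40, 34.94, 35.27, 35.46, 35.57, 37.58, 38.05, 38.63, 40.02, 40.88, 41.76, 41.77, 42.87, 42.92, 43.38, 45.04
α = 0.12; lower rank = 50 × 0.060 = 3; upper rank = 50 × 0.940 = 47.
The 3rd smallest replicate is 20.31; the 47th is 42.87.

(20.31, 42.87)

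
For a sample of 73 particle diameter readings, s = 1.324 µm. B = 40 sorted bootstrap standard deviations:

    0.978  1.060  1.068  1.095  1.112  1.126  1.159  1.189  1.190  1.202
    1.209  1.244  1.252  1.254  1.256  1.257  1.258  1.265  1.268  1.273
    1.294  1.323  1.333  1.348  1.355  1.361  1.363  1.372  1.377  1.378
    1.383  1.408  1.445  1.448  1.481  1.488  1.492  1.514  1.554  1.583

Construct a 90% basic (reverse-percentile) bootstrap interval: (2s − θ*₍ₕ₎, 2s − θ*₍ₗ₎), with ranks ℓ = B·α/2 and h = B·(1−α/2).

Percentile endpoints at ranks 2 and 38: θ*₍2₎ = 1.060, θ*₍38₎ = 1.514.
Basic interval reflects these around s:
  lower = 2 × 1.324 − 1.514 = 1.134
  upper = 2 × 1.324 − 1.060 = 1.588

(1.134, 1.588)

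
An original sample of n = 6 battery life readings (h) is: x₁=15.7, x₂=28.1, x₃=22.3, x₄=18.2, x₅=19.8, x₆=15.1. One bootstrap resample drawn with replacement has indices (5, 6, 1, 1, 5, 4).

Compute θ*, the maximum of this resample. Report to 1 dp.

θ* = 19.8

Resample values: 19.8, 15.1, 15.7, 15.7, 19.8, 18.2.
Maximum = 19.8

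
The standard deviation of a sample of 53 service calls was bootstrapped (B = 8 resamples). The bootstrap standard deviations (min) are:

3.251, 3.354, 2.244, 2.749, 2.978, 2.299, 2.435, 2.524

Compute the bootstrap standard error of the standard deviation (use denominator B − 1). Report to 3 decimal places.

SE* = 0.427

Bootstrap SE is the standard deviation of the 8 replicate standard deviations.
Mean of replicates: (3.251 + 3.354 + 2.244 + 2.749 + 2.978 + 2.299 + 2.435 + 2.524) / 8 = 21.8340 / 8 = 2.7292
Sum of squared deviations: (+0.5217)² + (+0.6248)² + (−0.4852)² + (+0.0198)² + (+0.2488)² + (−0.4303)² + (−0.2942)² + (−0.2052)² = 1.2741
Variance = 1.2741 / 7 = 0.1820
SE* = √0.1820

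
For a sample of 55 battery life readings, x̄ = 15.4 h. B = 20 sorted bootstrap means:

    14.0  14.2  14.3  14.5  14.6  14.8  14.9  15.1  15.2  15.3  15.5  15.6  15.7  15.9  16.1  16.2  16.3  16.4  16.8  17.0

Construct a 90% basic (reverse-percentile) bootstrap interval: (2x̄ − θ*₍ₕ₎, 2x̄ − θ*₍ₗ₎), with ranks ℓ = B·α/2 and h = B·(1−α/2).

Percentile endpoints at ranks 1 and 19: θ*₍1₎ = 14.0, θ*₍19₎ = 16.8.
Basic interval reflects these around x̄:
  lower = 2 × 15.4 − 16.8 = 14.0
  upper = 2 × 15.4 − 14.0 = 16.8

(14.0, 16.8)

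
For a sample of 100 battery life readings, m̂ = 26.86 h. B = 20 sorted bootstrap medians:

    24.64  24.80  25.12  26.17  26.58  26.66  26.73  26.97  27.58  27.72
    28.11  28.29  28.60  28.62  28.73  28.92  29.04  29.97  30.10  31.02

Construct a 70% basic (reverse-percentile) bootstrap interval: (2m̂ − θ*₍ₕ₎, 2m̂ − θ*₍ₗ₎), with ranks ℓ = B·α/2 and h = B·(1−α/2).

Percentile endpoints at ranks 3 and 17: θ*₍3₎ = 25.12, θ*₍17₎ = 29.04.
Basic interval reflects these around m̂:
  lower = 2 × 26.86 − 29.04 = 24.68
  upper = 2 × 26.86 − 25.12 = 28.60

(24.68, 28.60)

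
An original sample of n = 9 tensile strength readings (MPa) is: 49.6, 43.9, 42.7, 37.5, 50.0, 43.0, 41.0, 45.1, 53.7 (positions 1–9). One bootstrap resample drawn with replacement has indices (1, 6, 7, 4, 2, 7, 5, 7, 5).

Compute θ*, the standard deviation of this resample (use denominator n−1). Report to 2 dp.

θ* = 4.66

Resample values: 49.6, 43.0, 41.0, 37.5, 43.9, 41.0, 50.0, 41.0, 50.0.
Mean = 44.1111; sum of squared deviations = 173.5089
s² = 173.5089 / 8 = 21.6886
s = √21.6886 = 4.66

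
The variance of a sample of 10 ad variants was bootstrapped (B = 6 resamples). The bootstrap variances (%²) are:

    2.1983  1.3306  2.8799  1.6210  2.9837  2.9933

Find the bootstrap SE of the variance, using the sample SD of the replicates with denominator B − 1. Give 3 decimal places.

Bootstrap SE is the standard deviation of the 6 replicate variances.
Mean of replicates: (2.1983 + 1.3306 + 2.8799 + 1.6210 + 2.9837 + 2.9933) / 6 = 14.00680 / 6 = 2.33447
Sum of squared deviations: (−0.13617)² + (−1.00387)² + (+0.54543)² + (−0.71347)² + (+0.64923)² + (+0.65883)² = 2.68839
Variance = 2.68839 / 5 = 0.53768
SE* = √0.53768

SE* = 0.733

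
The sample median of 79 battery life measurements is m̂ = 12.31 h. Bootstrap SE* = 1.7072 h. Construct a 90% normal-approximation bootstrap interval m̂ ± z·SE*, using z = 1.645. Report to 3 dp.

(9.502, 15.118)

Margin = 1.645 × 1.7072 = 2.8083
Interval: 12.31 ± 2.8083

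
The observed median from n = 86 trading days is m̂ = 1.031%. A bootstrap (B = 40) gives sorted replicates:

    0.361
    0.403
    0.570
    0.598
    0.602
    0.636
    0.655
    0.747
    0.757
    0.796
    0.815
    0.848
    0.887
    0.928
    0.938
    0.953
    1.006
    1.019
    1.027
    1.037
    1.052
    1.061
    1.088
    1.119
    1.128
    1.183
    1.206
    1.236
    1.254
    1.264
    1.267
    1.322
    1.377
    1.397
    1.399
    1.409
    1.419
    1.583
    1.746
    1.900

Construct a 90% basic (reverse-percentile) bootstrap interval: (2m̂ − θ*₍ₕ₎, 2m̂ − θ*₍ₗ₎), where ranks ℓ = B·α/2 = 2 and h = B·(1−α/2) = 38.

Percentile endpoints at ranks 2 and 38: θ*₍2₎ = 0.403, θ*₍38₎ = 1.583.
Basic interval reflects these around m̂:
  lower = 2 × 1.031 − 1.583 = 0.479
  upper = 2 × 1.031 − 0.403 = 1.659

(0.479, 1.659)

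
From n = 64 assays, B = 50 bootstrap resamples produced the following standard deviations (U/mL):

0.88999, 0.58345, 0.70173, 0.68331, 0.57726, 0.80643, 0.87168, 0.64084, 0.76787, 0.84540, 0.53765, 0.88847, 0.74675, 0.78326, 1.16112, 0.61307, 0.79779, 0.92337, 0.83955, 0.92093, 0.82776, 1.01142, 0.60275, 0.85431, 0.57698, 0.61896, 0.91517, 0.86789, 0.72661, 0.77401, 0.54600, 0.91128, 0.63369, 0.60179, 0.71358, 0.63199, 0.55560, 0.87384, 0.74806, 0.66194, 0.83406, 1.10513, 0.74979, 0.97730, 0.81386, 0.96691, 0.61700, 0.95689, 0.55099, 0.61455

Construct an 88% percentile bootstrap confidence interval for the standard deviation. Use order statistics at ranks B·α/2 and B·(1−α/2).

Sorted replicates: 0.53765, 0.54600, 0.55099, 0.55560, 0.57698, 0.57726, 0.58345, 0.60179, 0.60275, 0.61307, 0.61455, 0.61700, 0.61896, 0.63199, 0.63369, 0.64084, 0.66194, 0.68331, 0.70173, 0.71358, 0.72661, 0.74675, 0.74806, 0.74979, 0.76787, 0.77401, 0.78326, 0.79779, 0.80643, 0.81386, 0.82776, 0.83406, 0.83955, 0.84540, 0.85431, 0.86789, 0.87168, 0.87384, 0.88847, 0.88999, 0.91128, 0.91517, 0.92093, 0.92337, 0.95689, 0.96691, 0.97730, 1.01142, 1.10513, 1.16112
α = 0.12; lower rank = 50 × 0.060 = 3; upper rank = 50 × 0.940 = 47.
The 3rd smallest replicate is 0.55099; the 47th is 0.97730.

(0.55099, 0.97730)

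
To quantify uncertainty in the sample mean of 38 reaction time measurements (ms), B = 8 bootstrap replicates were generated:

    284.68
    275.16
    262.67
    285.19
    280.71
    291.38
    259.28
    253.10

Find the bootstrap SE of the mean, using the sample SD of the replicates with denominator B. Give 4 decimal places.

Bootstrap SE is the standard deviation of the 8 replicate means.
Mean of replicates: (284.68 + 275.16 + 262.67 + 285.19 + 280.71 + 291.38 + 259.28 + 253.10) / 8 = 2192.17000 / 8 = 274.02125
Sum of squared deviations: (+10.65875)² + (+1.13875)² + (−11.35125)² + (+11.16875)² + (+6.68875)² + (+17.35875)² + (−14.74125)² + (−20.92125)² = 1369.56629
Variance = 1369.56629 / 8 = 171.19579
SE* = √171.19579

SE* = 13.0842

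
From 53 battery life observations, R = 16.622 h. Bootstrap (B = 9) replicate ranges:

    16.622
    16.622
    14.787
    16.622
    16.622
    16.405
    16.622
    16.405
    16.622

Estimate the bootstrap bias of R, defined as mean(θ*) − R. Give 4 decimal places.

mean(θ*) = (16.622 + 16.622 + 14.787 + 16.622 + 16.622 + 16.405 + 16.622 + 16.405 + 16.622) / 9 = 16.36989
bias = 16.36989 − 16.622

bias = −0.2521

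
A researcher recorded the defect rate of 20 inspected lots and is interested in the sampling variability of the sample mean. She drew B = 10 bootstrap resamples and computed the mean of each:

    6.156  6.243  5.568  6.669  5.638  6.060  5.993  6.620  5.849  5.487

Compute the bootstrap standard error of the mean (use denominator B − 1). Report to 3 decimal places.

SE* = 0.410

Bootstrap SE is the standard deviation of the 10 replicate means.
Mean of replicates: (6.156 + 6.243 + 5.568 + 6.669 + 5.638 + 6.060 + 5.993 + 6.620 + 5.849 + 5.487) / 10 = 60.2830 / 10 = 6.0283
Sum of squared deviations: (+0.1277)² + (+0.2147)² + (−0.4603)² + (+0.6407)² + (−0.3903)² + (+0.0317)² + (−0.0353)² + (+0.5917)² + (−0.1793)² + (−0.5413)² = 1.5146
Variance = 1.5146 / 9 = 0.1683
SE* = √0.1683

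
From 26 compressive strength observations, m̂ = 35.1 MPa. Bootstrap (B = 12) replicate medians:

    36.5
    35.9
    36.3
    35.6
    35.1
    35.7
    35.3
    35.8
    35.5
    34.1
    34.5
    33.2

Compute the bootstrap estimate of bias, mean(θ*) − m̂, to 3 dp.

bias = +0.192

mean(θ*) = (36.5 + 35.9 + 36.3 + 35.6 + 35.1 + 35.7 + 35.3 + 35.8 + 35.5 + 34.1 + 34.5 + 33.2) / 12 = 35.2917
bias = 35.2917 − 35.1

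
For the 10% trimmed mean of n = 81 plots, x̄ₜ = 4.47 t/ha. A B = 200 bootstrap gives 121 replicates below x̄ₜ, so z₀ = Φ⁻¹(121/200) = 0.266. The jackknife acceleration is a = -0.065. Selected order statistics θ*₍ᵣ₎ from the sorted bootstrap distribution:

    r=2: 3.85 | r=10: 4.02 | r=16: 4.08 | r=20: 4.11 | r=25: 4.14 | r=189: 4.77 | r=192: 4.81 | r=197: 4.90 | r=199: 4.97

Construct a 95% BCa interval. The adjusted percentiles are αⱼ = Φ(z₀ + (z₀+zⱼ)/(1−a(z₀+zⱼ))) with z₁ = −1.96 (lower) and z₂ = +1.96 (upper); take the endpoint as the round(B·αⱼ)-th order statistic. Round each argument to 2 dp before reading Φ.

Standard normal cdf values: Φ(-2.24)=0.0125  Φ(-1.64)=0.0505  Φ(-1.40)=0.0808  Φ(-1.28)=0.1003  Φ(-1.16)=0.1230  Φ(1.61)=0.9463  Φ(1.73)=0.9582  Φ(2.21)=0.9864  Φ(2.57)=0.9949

Lower: z₀ + z₁ = 0.266 + (-1.960) = -1.694; 1 − a(z₀+z₁) = 1 − (-0.065)(-1.694) = 0.8899; argument = 0.266 + (-1.694)/0.8899 = -1.6376 → -1.64.
α₁ = Φ(-1.64) = 0.0505; rank = round(200 × 0.0505) = 10; θ*₍10₎ = 4.02.
Upper: z₀ + z₂ = 2.226; 1 − a(z₀+z₂) = 1.1447; argument = 2.2106 → 2.21; α₂ = 0.9864; rank = 197; θ*₍197₎ = 4.90.

(4.02, 4.90)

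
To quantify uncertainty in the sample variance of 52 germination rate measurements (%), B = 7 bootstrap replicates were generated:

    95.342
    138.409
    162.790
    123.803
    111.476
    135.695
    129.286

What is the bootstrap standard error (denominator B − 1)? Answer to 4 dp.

SE* = 21.3568

Bootstrap SE is the standard deviation of the 7 replicate variances.
Mean of replicates: (95.342 + 138.409 + 162.790 + 123.803 + 111.476 + 135.695 + 129.286) / 7 = 896.80100 / 7 = 128.11443
Sum of squared deviations: (−32.77243)² + (+10.29457)² + (+34.67557)² + (−4.31143)² + (−16.63843)² + (+7.58057)² + (+1.17157)² = 2736.66889
Variance = 2736.66889 / 6 = 456.11148
SE* = √456.11148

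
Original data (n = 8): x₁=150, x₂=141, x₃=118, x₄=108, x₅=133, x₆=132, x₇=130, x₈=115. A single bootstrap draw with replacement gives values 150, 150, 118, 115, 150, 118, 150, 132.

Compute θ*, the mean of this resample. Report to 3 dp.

Mean = (150 + 150 + 118 + 115 + 150 + 118 + 150 + 132) / 8 = 1083.0 / 8 = 135.375

θ* = 135.375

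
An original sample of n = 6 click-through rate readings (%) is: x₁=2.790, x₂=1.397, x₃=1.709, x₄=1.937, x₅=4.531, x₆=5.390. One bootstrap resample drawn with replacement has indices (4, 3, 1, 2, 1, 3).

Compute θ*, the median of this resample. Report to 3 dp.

θ* = 1.823

Resample values: 1.937, 1.709, 2.790, 1.397, 2.790, 1.709.
Sorted: 1.397, 1.709, 1.709, 1.937, 2.790, 2.790
Median = average of the two middle values = 1.823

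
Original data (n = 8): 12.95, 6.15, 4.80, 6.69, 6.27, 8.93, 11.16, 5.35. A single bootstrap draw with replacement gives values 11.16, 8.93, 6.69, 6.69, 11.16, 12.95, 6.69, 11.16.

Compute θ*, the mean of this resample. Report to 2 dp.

θ* = 9.43

Mean = (11.16 + 8.93 + 6.69 + 6.69 + 11.16 + 12.95 + 6.69 + 11.16) / 8 = 75.430 / 8 = 9.43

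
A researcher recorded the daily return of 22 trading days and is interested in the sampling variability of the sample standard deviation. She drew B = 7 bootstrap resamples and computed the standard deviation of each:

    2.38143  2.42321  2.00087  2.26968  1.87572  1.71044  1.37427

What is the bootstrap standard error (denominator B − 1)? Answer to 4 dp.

SE* = 0.3847

Bootstrap SE is the standard deviation of the 7 replicate standard deviations.
Mean of replicates: (2.38143 + 2.42321 + 2.00087 + 2.26968 + 1.87572 + 1.71044 + 1.37427) / 7 = 14.035620 / 7 = 2.005089
Sum of squared deviations: (+0.376341)² + (+0.418121)² + (−0.004219)² + (+0.264591)² + (−0.129369)² + (−0.294649)² + (−0.630819)² = 0.887971
Variance = 0.887971 / 6 = 0.147995
SE* = √0.147995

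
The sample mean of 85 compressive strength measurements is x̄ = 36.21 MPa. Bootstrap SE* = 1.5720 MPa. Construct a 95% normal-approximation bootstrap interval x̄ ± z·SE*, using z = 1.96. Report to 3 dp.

(33.129, 39.291)

Margin = 1.96 × 1.5720 = 3.0811
Interval: 36.21 ± 3.0811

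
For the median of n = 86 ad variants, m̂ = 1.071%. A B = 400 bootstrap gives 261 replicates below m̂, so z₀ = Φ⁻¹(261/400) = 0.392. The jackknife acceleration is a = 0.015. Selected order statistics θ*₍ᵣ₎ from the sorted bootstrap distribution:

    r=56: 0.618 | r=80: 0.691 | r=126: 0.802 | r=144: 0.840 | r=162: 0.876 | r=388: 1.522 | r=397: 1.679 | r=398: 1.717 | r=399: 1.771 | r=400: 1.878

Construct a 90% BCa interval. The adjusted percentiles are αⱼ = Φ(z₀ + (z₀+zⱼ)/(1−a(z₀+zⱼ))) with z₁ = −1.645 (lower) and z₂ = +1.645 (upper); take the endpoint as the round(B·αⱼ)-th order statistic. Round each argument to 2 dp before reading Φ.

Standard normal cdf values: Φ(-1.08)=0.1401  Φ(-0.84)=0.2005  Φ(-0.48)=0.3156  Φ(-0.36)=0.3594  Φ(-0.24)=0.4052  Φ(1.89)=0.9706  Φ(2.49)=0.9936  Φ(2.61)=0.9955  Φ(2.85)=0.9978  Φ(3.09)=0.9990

Lower: z₀ + z₁ = 0.392 + (-1.645) = -1.253; 1 − a(z₀+z₁) = 1 − (0.015)(-1.253) = 1.0188; argument = 0.392 + (-1.253)/1.0188 = -0.8379 → -0.84.
α₁ = Φ(-0.84) = 0.2005; rank = round(400 × 0.2005) = 80; θ*₍80₎ = 0.691.
Upper: z₀ + z₂ = 2.037; 1 − a(z₀+z₂) = 0.9694; argument = 2.4932 → 2.49; α₂ = 0.9936; rank = 397; θ*₍397₎ = 1.679.

(0.691, 1.679)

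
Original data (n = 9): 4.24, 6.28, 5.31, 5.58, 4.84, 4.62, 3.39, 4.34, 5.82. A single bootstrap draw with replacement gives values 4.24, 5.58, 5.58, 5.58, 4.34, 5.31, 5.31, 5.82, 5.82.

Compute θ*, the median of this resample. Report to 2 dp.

θ* = 5.58

Sorted: 4.24, 4.34, 5.31, 5.31, 5.58, 5.58, 5.58, 5.82, 5.82
Median = middle value = 5.58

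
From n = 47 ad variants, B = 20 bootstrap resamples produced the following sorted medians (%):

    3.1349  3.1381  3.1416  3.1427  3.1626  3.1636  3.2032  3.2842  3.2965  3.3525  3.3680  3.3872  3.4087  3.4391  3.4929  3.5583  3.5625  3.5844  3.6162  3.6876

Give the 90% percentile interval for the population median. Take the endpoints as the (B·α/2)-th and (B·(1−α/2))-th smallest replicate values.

(3.1349, 3.6162)

α = 0.10; lower rank = 20 × 0.050 = 1; upper rank = 20 × 0.950 = 19.
The 1st smallest replicate is 3.1349; the 19th is 3.6162.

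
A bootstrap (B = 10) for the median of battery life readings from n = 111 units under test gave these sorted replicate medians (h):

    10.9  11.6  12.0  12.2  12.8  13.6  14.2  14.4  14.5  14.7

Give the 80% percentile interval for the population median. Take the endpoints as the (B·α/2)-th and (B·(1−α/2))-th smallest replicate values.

α = 0.20; lower rank = 10 × 0.100 = 1; upper rank = 10 × 0.900 = 9.
The 1st smallest replicate is 10.9; the 9th is 14.5.

(10.9, 14.5)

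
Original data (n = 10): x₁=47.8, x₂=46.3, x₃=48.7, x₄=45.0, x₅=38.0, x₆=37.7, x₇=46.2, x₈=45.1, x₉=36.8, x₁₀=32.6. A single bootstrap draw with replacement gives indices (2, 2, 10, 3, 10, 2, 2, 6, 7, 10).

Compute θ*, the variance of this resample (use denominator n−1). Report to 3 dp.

Resample values: 46.3, 46.3, 32.6, 48.7, 32.6, 46.3, 46.3, 37.7, 46.2, 32.6.
Mean = 41.5600; sum of squared deviations = 418.1240
s² = 418.1240 / 9 = 46.4582

θ* = 46.458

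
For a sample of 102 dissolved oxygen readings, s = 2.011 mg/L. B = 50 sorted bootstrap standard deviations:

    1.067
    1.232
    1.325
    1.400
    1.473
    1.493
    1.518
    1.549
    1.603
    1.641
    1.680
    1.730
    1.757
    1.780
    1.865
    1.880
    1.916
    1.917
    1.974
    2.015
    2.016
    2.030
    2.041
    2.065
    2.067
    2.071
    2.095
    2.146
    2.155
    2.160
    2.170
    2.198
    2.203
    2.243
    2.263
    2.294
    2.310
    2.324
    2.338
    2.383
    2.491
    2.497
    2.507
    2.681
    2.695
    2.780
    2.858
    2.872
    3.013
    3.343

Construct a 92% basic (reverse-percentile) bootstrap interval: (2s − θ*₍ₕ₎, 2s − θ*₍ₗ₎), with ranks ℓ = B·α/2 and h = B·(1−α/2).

(1.150, 2.790)

Percentile endpoints at ranks 2 and 48: θ*₍2₎ = 1.232, θ*₍48₎ = 2.872.
Basic interval reflects these around s:
  lower = 2 × 2.011 − 2.872 = 1.150
  upper = 2 × 2.011 − 1.232 = 2.790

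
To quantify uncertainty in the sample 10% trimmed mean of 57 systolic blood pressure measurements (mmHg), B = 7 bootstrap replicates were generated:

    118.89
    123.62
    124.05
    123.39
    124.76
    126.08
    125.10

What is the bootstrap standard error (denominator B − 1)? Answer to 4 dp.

Bootstrap SE is the standard deviation of the 7 replicate 10% trimmed means.
Mean of replicates: (118.89 + 123.62 + 124.05 + 123.39 + 124.76 + 126.08 + 125.10) / 7 = 865.89000 / 7 = 123.69857
Sum of squared deviations: (−4.80857)² + (−0.07857)² + (+0.35143)² + (−0.30857)² + (+1.06143)² + (+2.38143)² + (+1.40143)² = 32.10909
Variance = 32.10909 / 6 = 5.35151
SE* = √5.35151

SE* = 2.3133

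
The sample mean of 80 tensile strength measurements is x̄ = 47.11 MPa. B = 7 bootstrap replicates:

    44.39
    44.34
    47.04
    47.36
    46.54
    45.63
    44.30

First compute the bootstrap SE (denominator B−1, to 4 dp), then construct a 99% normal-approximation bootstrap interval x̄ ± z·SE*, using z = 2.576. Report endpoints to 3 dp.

(43.658, 50.562)

Mean of replicates = 45.6571; sum of squared deviations = 10.7745; SE* = √(10.7745/6) = 1.3401
Margin = 2.576 × 1.3401 = 3.4521
Interval: 47.11 ± 3.4521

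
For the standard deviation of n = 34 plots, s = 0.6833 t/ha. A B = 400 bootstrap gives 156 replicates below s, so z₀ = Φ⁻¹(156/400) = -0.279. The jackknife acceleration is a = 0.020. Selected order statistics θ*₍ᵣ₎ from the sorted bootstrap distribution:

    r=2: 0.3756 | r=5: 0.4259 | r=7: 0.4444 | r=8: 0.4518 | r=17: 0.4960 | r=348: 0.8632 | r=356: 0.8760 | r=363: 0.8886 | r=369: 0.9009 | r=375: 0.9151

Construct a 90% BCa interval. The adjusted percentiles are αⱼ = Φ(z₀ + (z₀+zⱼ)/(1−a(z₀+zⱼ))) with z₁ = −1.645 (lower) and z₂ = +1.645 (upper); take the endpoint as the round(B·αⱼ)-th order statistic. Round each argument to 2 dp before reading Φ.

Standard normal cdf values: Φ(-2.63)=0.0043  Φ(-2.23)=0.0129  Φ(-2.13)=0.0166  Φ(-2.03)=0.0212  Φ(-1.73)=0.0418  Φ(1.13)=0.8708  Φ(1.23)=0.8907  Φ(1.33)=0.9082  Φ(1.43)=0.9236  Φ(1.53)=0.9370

(0.4444, 0.8632)

Lower: z₀ + z₁ = -0.279 + (-1.645) = -1.924; 1 − a(z₀+z₁) = 1 − (0.020)(-1.924) = 1.0385; argument = -0.279 + (-1.924)/1.0385 = -2.1317 → -2.13.
α₁ = Φ(-2.13) = 0.0166; rank = round(400 × 0.0166) = 7; θ*₍7₎ = 0.4444.
Upper: z₀ + z₂ = 1.366; 1 − a(z₀+z₂) = 0.9727; argument = 1.1254 → 1.13; α₂ = 0.8708; rank = 348; θ*₍348₎ = 0.8632.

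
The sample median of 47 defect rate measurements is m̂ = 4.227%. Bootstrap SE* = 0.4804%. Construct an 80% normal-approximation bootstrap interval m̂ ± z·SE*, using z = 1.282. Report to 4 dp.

Margin = 1.282 × 0.4804 = 0.61587
Interval: 4.227 ± 0.61587

(3.6111, 4.8429)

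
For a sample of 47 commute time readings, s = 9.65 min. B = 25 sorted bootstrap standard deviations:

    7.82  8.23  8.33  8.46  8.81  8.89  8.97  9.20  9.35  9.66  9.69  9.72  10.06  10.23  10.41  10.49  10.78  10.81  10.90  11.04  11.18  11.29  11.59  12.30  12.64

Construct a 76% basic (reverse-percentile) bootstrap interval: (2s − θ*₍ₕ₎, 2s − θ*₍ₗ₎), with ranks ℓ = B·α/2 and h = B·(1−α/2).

Percentile endpoints at ranks 3 and 22: θ*₍3₎ = 8.33, θ*₍22₎ = 11.29.
Basic interval reflects these around s:
  lower = 2 × 9.65 − 11.29 = 8.01
  upper = 2 × 9.65 − 8.33 = 10.97

(8.01, 10.97)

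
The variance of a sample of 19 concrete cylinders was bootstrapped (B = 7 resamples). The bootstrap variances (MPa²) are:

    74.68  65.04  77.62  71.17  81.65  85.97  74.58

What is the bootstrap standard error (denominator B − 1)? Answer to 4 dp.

SE* = 6.8425

Bootstrap SE is the standard deviation of the 7 replicate variances.
Mean of replicates: (74.68 + 65.04 + 77.62 + 71.17 + 81.65 + 85.97 + 74.58) / 7 = 530.71000 / 7 = 75.81571
Sum of squared deviations: (−1.13571)² + (−10.77571)² + (+1.80429)² + (−4.64571)² + (+5.83429)² + (+10.15429)² + (−1.23571)² = 280.91937
Variance = 280.91937 / 6 = 46.81990
SE* = √46.81990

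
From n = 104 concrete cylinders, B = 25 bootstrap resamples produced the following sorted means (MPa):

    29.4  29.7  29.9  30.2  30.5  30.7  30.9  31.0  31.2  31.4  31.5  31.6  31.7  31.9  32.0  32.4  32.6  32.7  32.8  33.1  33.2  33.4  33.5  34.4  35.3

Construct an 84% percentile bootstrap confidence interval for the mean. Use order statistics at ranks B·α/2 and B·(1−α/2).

(29.7, 33.5)

α = 0.16; lower rank = 25 × 0.080 = 2; upper rank = 25 × 0.920 = 23.
The 2nd smallest replicate is 29.7; the 23rd is 33.5.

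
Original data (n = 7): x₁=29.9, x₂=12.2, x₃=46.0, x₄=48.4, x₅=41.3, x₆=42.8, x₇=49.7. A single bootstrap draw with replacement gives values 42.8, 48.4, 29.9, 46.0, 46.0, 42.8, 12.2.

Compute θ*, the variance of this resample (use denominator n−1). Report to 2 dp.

Mean = 38.3000; sum of squared deviations = 1012.8600
s² = 1012.8600 / 6 = 168.8100

θ* = 168.81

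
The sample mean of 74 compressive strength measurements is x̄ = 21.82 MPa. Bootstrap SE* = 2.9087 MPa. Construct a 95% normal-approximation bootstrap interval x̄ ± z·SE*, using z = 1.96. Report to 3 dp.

(16.119, 27.521)

Margin = 1.96 × 2.9087 = 5.7011
Interval: 21.82 ± 5.7011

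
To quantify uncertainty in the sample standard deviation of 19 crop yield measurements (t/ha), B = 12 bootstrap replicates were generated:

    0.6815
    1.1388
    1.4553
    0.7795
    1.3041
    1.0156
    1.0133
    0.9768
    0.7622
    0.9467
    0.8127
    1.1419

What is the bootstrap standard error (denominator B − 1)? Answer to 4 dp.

Bootstrap SE is the standard deviation of the 12 replicate standard deviations.
Mean of replicates: (0.6815 + 1.1388 + 1.4553 + 0.7795 + 1.3041 + 1.0156 + 1.0133 + 0.9768 + 0.7622 + 0.9467 + 0.8127 + 1.1419) / 12 = 12.02840 / 12 = 1.00237
Sum of squared deviations: (−0.32087)² + (+0.13643)² + (+0.45293)² + (−0.22287)² + (+0.30173)² + (+0.01323)² + (+0.01093)² + (−0.02557)² + (−0.24017)² + (−0.05567)² + (−0.18967)² + (+0.13953)² = 0.58460
Variance = 0.58460 / 11 = 0.05315
SE* = √0.05315

SE* = 0.2305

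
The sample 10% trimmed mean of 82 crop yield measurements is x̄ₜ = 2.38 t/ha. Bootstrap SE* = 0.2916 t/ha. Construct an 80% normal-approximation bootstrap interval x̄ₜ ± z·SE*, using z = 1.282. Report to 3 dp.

Margin = 1.282 × 0.2916 = 0.3738
Interval: 2.38 ± 0.3738

(2.006, 2.754)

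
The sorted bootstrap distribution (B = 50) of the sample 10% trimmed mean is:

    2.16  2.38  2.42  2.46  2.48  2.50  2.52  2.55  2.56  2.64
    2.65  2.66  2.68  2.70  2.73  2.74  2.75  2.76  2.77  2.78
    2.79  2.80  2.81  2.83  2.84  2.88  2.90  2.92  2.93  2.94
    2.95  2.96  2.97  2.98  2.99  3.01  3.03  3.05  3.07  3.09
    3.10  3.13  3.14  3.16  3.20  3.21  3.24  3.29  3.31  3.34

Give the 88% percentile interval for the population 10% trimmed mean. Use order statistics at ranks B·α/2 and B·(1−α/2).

α = 0.12; lower rank = 50 × 0.060 = 3; upper rank = 50 × 0.940 = 47.
The 3rd smallest replicate is 2.42; the 47th is 3.24.

(2.42, 3.24)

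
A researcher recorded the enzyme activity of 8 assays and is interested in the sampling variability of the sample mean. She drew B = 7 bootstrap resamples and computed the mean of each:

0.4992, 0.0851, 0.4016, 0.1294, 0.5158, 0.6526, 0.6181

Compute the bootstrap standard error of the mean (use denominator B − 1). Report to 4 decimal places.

SE* = 0.2257

Bootstrap SE is the standard deviation of the 7 replicate means.
Mean of replicates: (0.4992 + 0.0851 + 0.4016 + 0.1294 + 0.5158 + 0.6526 + 0.6181) / 7 = 2.90180 / 7 = 0.41454
Sum of squared deviations: (+0.08466)² + (−0.32944)² + (−0.01294)² + (−0.28514)² + (+0.10126)² + (+0.23806)² + (+0.20356)² = 0.30553
Variance = 0.30553 / 6 = 0.05092
SE* = √0.05092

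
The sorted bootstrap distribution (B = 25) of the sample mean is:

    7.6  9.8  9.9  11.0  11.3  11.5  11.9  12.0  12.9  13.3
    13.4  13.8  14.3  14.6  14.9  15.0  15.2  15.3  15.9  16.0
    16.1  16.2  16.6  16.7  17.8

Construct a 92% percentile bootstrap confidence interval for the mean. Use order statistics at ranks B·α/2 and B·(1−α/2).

(7.6, 16.7)

α = 0.08; lower rank = 25 × 0.040 = 1; upper rank = 25 × 0.960 = 24.
The 1st smallest replicate is 7.6; the 24th is 16.7.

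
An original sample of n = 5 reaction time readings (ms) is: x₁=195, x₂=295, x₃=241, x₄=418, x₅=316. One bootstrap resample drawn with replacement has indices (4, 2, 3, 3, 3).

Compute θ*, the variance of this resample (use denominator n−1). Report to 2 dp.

θ* = 5893.20

Resample values: 418, 295, 241, 241, 241.
Mean = 287.2000; sum of squared deviations = 23572.8000
s² = 23572.8000 / 4 = 5893.2000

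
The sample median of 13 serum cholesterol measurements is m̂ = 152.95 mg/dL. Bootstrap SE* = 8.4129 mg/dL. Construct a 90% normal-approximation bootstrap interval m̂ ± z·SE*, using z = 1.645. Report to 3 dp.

Margin = 1.645 × 8.4129 = 13.8392
Interval: 152.95 ± 13.8392

(139.111, 166.789)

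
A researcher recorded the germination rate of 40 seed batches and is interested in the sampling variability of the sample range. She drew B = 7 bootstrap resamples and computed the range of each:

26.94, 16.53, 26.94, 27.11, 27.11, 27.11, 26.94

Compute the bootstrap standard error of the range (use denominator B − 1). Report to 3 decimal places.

Bootstrap SE is the standard deviation of the 7 replicate ranges.
Mean of replicates: (26.94 + 16.53 + 26.94 + 27.11 + 27.11 + 27.11 + 26.94) / 7 = 178.6800 / 7 = 25.5257
Sum of squared deviations: (+1.4143)² + (−8.9957)² + (+1.4143)² + (+1.5843)² + (+1.5843)² + (+1.5843)² + (+1.4143)² = 94.4534
Variance = 94.4534 / 6 = 15.7422
SE* = √15.7422

SE* = 3.968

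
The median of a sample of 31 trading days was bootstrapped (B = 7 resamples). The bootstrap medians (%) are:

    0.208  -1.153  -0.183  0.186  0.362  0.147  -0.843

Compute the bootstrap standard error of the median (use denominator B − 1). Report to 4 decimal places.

SE* = 0.5876

Bootstrap SE is the standard deviation of the 7 replicate medians.
Mean of replicates: (0.208 + (-1.153) + (-0.183) + 0.186 + 0.362 + 0.147 + (-0.843)) / 7 = -1.27600 / 7 = -0.18229
Sum of squared deviations: (+0.39029)² + (−0.97071)² + (−0.00071)² + (+0.36829)² + (+0.54429)² + (+0.32929)² + (−0.66071)² = 2.07146
Variance = 2.07146 / 6 = 0.34524
SE* = √0.34524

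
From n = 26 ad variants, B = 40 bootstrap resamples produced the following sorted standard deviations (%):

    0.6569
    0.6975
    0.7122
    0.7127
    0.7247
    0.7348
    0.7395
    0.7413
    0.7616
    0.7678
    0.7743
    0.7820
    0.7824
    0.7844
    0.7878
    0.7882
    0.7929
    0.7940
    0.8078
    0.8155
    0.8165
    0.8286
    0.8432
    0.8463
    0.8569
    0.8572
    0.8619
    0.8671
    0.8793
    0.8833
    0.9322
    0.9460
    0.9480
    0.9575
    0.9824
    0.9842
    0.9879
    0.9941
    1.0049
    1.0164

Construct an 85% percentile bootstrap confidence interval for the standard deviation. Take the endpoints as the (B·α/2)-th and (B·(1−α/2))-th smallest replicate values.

(0.7122, 0.9879)

α = 0.15; lower rank = 40 × 0.075 = 3; upper rank = 40 × 0.925 = 37.
The 3rd smallest replicate is 0.7122; the 37th is 0.9879.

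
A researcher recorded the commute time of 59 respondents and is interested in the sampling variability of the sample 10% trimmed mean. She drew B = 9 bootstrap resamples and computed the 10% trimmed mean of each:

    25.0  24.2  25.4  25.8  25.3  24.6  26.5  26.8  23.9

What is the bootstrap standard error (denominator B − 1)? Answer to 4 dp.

Bootstrap SE is the standard deviation of the 9 replicate 10% trimmed means.
Mean of replicates: (25.0 + 24.2 + 25.4 + 25.8 + 25.3 + 24.6 + 26.5 + 26.8 + 23.9) / 9 = 227.50000 / 9 = 25.27778
Sum of squared deviations: (−0.27778)² + (−1.07778)² + (+0.12222)² + (+0.52222)² + (+0.02222)² + (−0.67778)² + (+1.22222)² + (+1.52222)² + (−1.37778)² = 7.69556
Variance = 7.69556 / 8 = 0.96194
SE* = √0.96194

SE* = 0.9808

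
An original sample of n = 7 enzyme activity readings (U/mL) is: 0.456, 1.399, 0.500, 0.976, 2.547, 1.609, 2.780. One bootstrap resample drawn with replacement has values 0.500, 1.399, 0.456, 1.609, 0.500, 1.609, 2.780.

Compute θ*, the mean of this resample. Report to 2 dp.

Mean = (0.500 + 1.399 + 0.456 + 1.609 + 0.500 + 1.609 + 2.780) / 7 = 8.8530 / 7 = 1.26

θ* = 1.26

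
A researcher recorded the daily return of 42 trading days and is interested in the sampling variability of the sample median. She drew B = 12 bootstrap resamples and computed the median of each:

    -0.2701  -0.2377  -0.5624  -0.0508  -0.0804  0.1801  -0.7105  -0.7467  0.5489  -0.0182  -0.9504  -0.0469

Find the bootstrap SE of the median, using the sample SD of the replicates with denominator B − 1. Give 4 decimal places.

SE* = 0.4300

Bootstrap SE is the standard deviation of the 12 replicate medians.
Mean of replicates: ((-0.2701) + (-0.2377) + (-0.5624) + (-0.0508) + (-0.0804) + 0.1801 + (-0.7105) + (-0.7467) + 0.5489 + (-0.0182) + (-0.9504) + (-0.0469)) / 12 = -2.94510 / 12 = -0.24543
Sum of squared deviations: (−0.02468)² + (+0.00773)² + (−0.31698)² + (+0.19462)² + (+0.16503)² + (+0.42553)² + (−0.46508)² + (−0.50128)² + (+0.79433)² + (+0.22723)² + (−0.70498)² + (+0.19853)² = 2.03388
Variance = 2.03388 / 11 = 0.18490
SE* = √0.18490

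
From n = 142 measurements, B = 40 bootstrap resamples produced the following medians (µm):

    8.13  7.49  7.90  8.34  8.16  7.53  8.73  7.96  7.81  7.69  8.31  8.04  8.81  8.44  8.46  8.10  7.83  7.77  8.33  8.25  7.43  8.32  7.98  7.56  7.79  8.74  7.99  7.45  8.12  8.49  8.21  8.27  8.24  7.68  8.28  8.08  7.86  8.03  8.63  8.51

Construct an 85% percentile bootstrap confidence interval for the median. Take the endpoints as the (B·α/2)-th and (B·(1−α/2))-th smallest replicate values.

Sorted replicates: 7.43, 7.45, 7.49, 7.53, 7.56, 7.68, 7.69, 7.77, 7.79, 7.81, 7.83, 7.86, 7.90, 7.96, 7.98, 7.99, 8.03, 8.04, 8.08, 8.10, 8.12, 8.13, 8.16, 8.21, 8.24, 8.25, 8.27, 8.28, 8.31, 8.32, 8.33, 8.34, 8.44, 8.46, 8.49, 8.51, 8.63, 8.73, 8.74, 8.81
α = 0.15; lower rank = 40 × 0.075 = 3; upper rank = 40 × 0.925 = 37.
The 3rd smallest replicate is 7.49; the 37th is 8.63.

(7.49, 8.63)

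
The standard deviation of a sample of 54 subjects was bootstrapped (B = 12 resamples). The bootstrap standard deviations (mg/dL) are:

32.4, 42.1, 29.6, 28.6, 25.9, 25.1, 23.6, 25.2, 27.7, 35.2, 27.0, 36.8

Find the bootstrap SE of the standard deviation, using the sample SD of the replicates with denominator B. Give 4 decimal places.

SE* = 5.3745

Bootstrap SE is the standard deviation of the 12 replicate standard deviations.
Mean of replicates: (32.4 + 42.1 + 29.6 + 28.6 + 25.9 + 25.1 + 23.6 + 25.2 + 27.7 + 35.2 + 27.0 + 36.8) / 12 = 359.20000 / 12 = 29.93333
Sum of squared deviations: (+2.46667)² + (+12.16667)² + (−0.33333)² + (−1.33333)² + (−4.03333)² + (−4.83333)² + (−6.33333)² + (−4.73333)² + (−2.23333)² + (+5.26667)² + (−2.93333)² + (+6.86667)² = 346.62667
Variance = 346.62667 / 12 = 28.88556
SE* = √28.88556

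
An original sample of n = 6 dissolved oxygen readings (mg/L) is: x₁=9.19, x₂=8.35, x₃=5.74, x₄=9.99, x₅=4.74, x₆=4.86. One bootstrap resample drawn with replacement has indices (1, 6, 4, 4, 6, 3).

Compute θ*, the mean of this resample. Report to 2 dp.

Resample values: 9.19, 4.86, 9.99, 9.99, 4.86, 5.74.
Mean = (9.19 + 4.86 + 9.99 + 9.99 + 4.86 + 5.74) / 6 = 44.630 / 6 = 7.44

θ* = 7.44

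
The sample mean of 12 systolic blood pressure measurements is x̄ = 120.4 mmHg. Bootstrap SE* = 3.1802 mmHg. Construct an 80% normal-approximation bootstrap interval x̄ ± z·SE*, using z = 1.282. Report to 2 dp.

(116.32, 124.48)

Margin = 1.282 × 3.1802 = 4.077
Interval: 120.4 ± 4.077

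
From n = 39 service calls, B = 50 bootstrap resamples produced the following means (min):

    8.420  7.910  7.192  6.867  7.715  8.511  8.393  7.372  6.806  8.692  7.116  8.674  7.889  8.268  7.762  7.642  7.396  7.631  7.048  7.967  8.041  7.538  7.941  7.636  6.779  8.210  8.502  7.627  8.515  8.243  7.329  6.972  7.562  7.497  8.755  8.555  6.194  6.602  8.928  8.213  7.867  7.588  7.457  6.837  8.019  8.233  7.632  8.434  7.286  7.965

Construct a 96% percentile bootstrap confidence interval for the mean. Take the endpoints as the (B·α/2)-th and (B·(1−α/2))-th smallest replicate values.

(6.194, 8.755)

Sorted replicates: 6.194, 6.602, 6.779, 6.806, 6.837, 6.867, 6.972, 7.048, 7.116, 7.192, 7.286, 7.329, 7.372, 7.396, 7.457, 7.497, 7.538, 7.562, 7.588, 7.627, 7.631, 7.632, 7.636, 7.642, 7.715, 7.762, 7.867, 7.889, 7.910, 7.941, 7.965, 7.967, 8.019, 8.041, 8.210, 8.213, 8.233, 8.243, 8.268, 8.393, 8.420, 8.434, 8.502, 8.511, 8.515, 8.555, 8.674, 8.692, 8.755, 8.928
α = 0.04; lower rank = 50 × 0.020 = 1; upper rank = 50 × 0.980 = 49.
The 1st smallest replicate is 6.194; the 49th is 8.755.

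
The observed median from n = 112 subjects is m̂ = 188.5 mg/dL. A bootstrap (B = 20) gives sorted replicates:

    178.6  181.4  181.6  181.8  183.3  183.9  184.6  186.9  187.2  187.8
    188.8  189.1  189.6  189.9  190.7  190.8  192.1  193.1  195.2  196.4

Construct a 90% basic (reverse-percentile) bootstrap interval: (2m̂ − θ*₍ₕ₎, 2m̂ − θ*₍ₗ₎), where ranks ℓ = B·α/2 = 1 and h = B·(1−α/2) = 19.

Percentile endpoints at ranks 1 and 19: θ*₍1₎ = 178.6, θ*₍19₎ = 195.2.
Basic interval reflects these around m̂:
  lower = 2 × 188.5 − 195.2 = 181.8
  upper = 2 × 188.5 − 178.6 = 198.4

(181.8, 198.4)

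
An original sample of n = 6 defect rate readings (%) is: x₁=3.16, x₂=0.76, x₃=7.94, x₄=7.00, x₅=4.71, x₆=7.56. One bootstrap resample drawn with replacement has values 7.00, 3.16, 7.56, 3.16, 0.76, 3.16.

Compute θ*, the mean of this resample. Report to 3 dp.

θ* = 4.133

Mean = (7.00 + 3.16 + 7.56 + 3.16 + 0.76 + 3.16) / 6 = 24.800 / 6 = 4.133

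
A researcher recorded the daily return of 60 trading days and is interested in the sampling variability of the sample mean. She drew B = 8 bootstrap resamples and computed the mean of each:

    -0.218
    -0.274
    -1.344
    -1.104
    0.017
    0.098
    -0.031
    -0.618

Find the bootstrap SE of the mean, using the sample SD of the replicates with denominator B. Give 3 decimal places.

SE* = 0.504

Bootstrap SE is the standard deviation of the 8 replicate means.
Mean of replicates: ((-0.218) + (-0.274) + (-1.344) + (-1.104) + 0.017 + 0.098 + (-0.031) + (-0.618)) / 8 = -3.4740 / 8 = -0.4343
Sum of squared deviations: (+0.2163)² + (+0.1603)² + (−0.9098)² + (−0.6698)² + (+0.4513)² + (+0.5323)² + (+0.4032)² + (−0.1837)² = 2.0319
Variance = 2.0319 / 8 = 0.2540
SE* = √0.2540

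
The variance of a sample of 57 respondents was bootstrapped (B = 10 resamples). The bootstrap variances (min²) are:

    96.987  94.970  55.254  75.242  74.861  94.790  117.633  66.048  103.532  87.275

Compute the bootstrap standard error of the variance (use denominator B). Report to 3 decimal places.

Bootstrap SE is the standard deviation of the 10 replicate variances.
Mean of replicates: (96.987 + 94.970 + 55.254 + 75.242 + 74.861 + 94.790 + 117.633 + 66.048 + 103.532 + 87.275) / 10 = 866.5920 / 10 = 86.6592
Sum of squared deviations: (+10.3278)² + (+8.3108)² + (−31.4052)² + (−11.4172)² + (−11.7982)² + (+8.1308)² + (+30.9738)² + (−20.6112)² + (+16.8728)² + (+0.6158)² = 3166.9478
Variance = 3166.9478 / 10 = 316.6948
SE* = √316.6948

SE* = 17.796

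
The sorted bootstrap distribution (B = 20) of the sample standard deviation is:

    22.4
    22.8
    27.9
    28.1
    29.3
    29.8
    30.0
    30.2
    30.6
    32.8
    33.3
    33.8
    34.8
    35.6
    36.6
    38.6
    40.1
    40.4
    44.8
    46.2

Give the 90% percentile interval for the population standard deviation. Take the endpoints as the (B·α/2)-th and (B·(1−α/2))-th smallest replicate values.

(22.4, 44.8)

α = 0.10; lower rank = 20 × 0.050 = 1; upper rank = 20 × 0.950 = 19.
The 1st smallest replicate is 22.4; the 19th is 44.8.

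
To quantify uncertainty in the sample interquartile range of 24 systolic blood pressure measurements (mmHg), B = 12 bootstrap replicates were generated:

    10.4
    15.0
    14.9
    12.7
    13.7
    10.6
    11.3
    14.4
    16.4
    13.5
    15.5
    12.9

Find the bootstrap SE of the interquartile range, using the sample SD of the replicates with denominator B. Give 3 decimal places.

SE* = 1.855

Bootstrap SE is the standard deviation of the 12 replicate interquartile ranges.
Mean of replicates: (10.4 + 15.0 + 14.9 + 12.7 + 13.7 + 10.6 + 11.3 + 14.4 + 16.4 + 13.5 + 15.5 + 12.9) / 12 = 161.3000 / 12 = 13.4417
Sum of squared deviations: (−3.0417)² + (+1.5583)² + (+1.4583)² + (−0.7417)² + (+0.2583)² + (−2.8417)² + (−2.1417)² + (+0.9583)² + (+2.9583)² + (+0.0583)² + (+2.0583)² + (−0.5417)² = 41.2892
Variance = 41.2892 / 12 = 3.4408
SE* = √3.4408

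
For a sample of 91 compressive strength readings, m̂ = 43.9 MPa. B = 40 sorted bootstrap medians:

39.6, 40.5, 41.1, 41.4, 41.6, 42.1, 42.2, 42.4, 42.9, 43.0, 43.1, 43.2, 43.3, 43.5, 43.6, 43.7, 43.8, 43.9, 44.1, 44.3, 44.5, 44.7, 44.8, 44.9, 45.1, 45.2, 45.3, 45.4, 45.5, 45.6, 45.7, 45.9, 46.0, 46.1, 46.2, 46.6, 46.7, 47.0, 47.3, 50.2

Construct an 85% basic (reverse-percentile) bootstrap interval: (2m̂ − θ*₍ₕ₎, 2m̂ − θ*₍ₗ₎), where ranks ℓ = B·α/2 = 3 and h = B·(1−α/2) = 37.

(41.1, 46.7)

Percentile endpoints at ranks 3 and 37: θ*₍3₎ = 41.1, θ*₍37₎ = 46.7.
Basic interval reflects these around m̂:
  lower = 2 × 43.9 − 46.7 = 41.1
  upper = 2 × 43.9 − 41.1 = 46.7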